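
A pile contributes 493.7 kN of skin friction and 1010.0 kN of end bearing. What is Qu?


Using Qu = Qf + Qb
Qu = 493.7 + 1010.0
Qu = 1503.7 kN


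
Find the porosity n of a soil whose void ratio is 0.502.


Result: 0.3342

Derivation:
Using the relation n = e / (1 + e)
n = 0.502 / (1 + 0.502)
n = 0.502 / 1.502
n = 0.3342


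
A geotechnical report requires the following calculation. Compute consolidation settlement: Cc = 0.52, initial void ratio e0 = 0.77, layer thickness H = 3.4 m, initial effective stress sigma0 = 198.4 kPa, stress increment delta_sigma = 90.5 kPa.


Using Sc = Cc * H / (1 + e0) * log10((sigma0 + delta_sigma) / sigma0)
Stress ratio = (198.4 + 90.5) / 198.4 = 1.45615
log10(1.45615) = 0.163206
Cc * H / (1 + e0) = 0.52 * 3.4 / (1 + 0.77) = 0.99887
Sc = 0.99887 * 0.163206
Sc = 0.163 m


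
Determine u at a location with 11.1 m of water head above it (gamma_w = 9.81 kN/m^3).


Using u = gamma_w * h_w
u = 9.81 * 11.1
u = 108.89 kPa


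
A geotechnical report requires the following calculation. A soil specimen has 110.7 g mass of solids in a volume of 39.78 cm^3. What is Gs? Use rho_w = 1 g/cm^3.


Using Gs = m_s / (V_s * rho_w)
Since rho_w = 1 g/cm^3:
Gs = 110.7 / 39.78
Gs = 2.783


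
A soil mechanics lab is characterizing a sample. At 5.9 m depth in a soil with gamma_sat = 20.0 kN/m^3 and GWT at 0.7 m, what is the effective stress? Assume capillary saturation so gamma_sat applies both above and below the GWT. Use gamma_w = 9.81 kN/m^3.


Total stress = gamma_sat * depth
sigma = 20.0 * 5.9 = 118.0 kPa
Pore water pressure u = gamma_w * (depth - d_wt)
u = 9.81 * (5.9 - 0.7) = 51.012 kPa
Effective stress = sigma - u
sigma' = 118.0 - 51.012 = 66.99 kPa


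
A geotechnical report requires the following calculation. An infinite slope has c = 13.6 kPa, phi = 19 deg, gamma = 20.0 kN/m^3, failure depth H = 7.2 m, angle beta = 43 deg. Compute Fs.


Using Fs = c / (gamma*H*sin(beta)*cos(beta)) + tan(phi)/tan(beta)
Cohesion contribution = 13.6 / (20.0*7.2*sin(43)*cos(43))
Cohesion contribution = 0.18935
Friction contribution = tan(19)/tan(43) = 0.369246
Fs = 0.18935 + 0.369246
Fs = 0.559


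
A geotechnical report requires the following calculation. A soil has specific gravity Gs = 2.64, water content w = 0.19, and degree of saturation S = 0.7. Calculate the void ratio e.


Result: 0.7166

Derivation:
Using the relation e = Gs * w / S
e = 2.64 * 0.19 / 0.7
e = 0.7166


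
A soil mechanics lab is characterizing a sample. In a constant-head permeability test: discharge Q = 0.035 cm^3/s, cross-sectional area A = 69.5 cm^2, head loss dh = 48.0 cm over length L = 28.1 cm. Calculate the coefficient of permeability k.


Compute hydraulic gradient:
i = dh / L = 48.0 / 28.1 = 1.70819
Then apply Darcy's law:
k = Q / (A * i)
k = 0.035 / (69.5 * 1.70819)
k = 0.035 / 118.719
k = 0.000295 cm/s


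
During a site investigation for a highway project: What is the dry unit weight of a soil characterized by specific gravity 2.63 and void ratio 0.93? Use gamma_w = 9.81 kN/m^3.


Result: 13.368 kN/m^3

Derivation:
Using gamma_d = Gs * gamma_w / (1 + e)
gamma_d = 2.63 * 9.81 / (1 + 0.93)
gamma_d = 2.63 * 9.81 / 1.93
gamma_d = 13.368 kN/m^3


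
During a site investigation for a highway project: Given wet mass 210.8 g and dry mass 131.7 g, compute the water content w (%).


Using w = (m_wet - m_dry) / m_dry * 100
m_wet - m_dry = 210.8 - 131.7 = 79.1 g
w = 79.1 / 131.7 * 100
w = 60.06 %


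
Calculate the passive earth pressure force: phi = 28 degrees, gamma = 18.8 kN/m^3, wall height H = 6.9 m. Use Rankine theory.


Compute passive earth pressure coefficient:
Kp = tan^2(45 + phi/2) = tan^2(59.0) = 2.769826
Compute passive force:
Pp = 0.5 * Kp * gamma * H^2
Pp = 0.5 * 2.769826 * 18.8 * 6.9^2
Pp = 1239.59 kN/m


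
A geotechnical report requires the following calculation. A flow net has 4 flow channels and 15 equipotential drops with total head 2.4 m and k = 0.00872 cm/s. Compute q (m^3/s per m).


Convert k to m/s for unit consistency with H:
k = 0.00872 cm/s = 0.00872 / 100 m/s = 8.72e-05 m/s
Using q = k * H * Nf / Nd
Nf / Nd = 4 / 15 = 0.2667
q = 8.72e-05 * 2.4 * 0.2667
q = 5.581e-05 m^3/s per m


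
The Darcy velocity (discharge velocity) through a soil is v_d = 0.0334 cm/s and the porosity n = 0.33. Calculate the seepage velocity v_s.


Using v_s = v_d / n
v_s = 0.0334 / 0.33
v_s = 0.10121 cm/s


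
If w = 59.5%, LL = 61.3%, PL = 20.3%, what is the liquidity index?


First compute the plasticity index:
PI = LL - PL = 61.3 - 20.3 = 41.0
Then compute the liquidity index:
LI = (w - PL) / PI
LI = (59.5 - 20.3) / 41.0
LI = 0.956


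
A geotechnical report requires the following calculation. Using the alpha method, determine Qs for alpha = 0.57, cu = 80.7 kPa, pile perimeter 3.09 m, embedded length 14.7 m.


Result: 2089.41 kN

Derivation:
Using Qs = alpha * cu * perimeter * L
Qs = 0.57 * 80.7 * 3.09 * 14.7
Qs = 2089.41 kN


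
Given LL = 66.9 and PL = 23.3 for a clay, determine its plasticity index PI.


Result: 43.6

Derivation:
Using PI = LL - PL
PI = 66.9 - 23.3
PI = 43.6


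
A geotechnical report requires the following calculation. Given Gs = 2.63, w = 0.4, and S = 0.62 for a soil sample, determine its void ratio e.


Using the relation e = Gs * w / S
e = 2.63 * 0.4 / 0.62
e = 1.6968


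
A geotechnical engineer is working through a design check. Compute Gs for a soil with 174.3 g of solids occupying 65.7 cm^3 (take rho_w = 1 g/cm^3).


Result: 2.653

Derivation:
Using Gs = m_s / (V_s * rho_w)
Since rho_w = 1 g/cm^3:
Gs = 174.3 / 65.7
Gs = 2.653


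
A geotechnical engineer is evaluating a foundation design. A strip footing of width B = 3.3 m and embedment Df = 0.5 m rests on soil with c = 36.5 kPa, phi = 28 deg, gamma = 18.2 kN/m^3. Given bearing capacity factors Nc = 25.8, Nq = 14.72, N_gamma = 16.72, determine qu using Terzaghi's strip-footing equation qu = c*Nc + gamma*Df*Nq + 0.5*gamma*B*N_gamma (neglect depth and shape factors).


Compute qu = c*Nc + gamma*Df*Nq + 0.5*gamma*B*N_gamma
Term 1: 36.5 * 25.8 = 941.7
Term 2: 18.2 * 0.5 * 14.72 = 133.952
Term 3: 0.5 * 18.2 * 3.3 * 16.72 = 502.1016
qu = 941.7 + 133.952 + 502.1016
qu = 1577.75 kPa


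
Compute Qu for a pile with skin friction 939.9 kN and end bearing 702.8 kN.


Using Qu = Qf + Qb
Qu = 939.9 + 702.8
Qu = 1642.7 kN


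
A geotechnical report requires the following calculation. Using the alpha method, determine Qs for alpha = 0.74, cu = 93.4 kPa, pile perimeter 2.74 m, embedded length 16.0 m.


Using Qs = alpha * cu * perimeter * L
Qs = 0.74 * 93.4 * 2.74 * 16.0
Qs = 3030.05 kN


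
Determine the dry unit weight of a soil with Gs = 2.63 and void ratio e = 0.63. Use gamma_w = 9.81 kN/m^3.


Result: 15.828 kN/m^3

Derivation:
Using gamma_d = Gs * gamma_w / (1 + e)
gamma_d = 2.63 * 9.81 / (1 + 0.63)
gamma_d = 2.63 * 9.81 / 1.63
gamma_d = 15.828 kN/m^3


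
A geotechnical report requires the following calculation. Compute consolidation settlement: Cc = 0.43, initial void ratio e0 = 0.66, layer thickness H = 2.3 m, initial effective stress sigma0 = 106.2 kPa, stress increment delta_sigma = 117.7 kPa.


Using Sc = Cc * H / (1 + e0) * log10((sigma0 + delta_sigma) / sigma0)
Stress ratio = (106.2 + 117.7) / 106.2 = 2.10829
log10(2.10829) = 0.32393
Cc * H / (1 + e0) = 0.43 * 2.3 / (1 + 0.66) = 0.595783
Sc = 0.595783 * 0.32393
Sc = 0.193 m


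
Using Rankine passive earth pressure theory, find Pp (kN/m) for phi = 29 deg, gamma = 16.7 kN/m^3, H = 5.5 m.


Result: 727.97 kN/m

Derivation:
Compute passive earth pressure coefficient:
Kp = tan^2(45 + phi/2) = tan^2(59.5) = 2.88206
Compute passive force:
Pp = 0.5 * Kp * gamma * H^2
Pp = 0.5 * 2.88206 * 16.7 * 5.5^2
Pp = 727.97 kN/m


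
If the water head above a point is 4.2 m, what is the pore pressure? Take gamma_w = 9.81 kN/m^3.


Using u = gamma_w * h_w
u = 9.81 * 4.2
u = 41.2 kPa


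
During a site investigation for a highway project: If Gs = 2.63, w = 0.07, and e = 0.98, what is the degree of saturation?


Result: 0.1879

Derivation:
Using S = Gs * w / e
S = 2.63 * 0.07 / 0.98
S = 0.1879


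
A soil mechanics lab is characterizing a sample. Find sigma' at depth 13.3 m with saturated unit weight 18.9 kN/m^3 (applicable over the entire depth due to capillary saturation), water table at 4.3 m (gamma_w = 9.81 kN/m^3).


Total stress = gamma_sat * depth
sigma = 18.9 * 13.3 = 251.37 kPa
Pore water pressure u = gamma_w * (depth - d_wt)
u = 9.81 * (13.3 - 4.3) = 88.29 kPa
Effective stress = sigma - u
sigma' = 251.37 - 88.29 = 163.08 kPa


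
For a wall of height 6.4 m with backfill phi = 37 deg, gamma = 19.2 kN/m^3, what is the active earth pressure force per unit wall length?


Compute active earth pressure coefficient:
Ka = tan^2(45 - phi/2) = tan^2(26.5) = 0.248584
Compute active force:
Pa = 0.5 * Ka * gamma * H^2
Pa = 0.5 * 0.248584 * 19.2 * 6.4^2
Pa = 97.75 kN/m


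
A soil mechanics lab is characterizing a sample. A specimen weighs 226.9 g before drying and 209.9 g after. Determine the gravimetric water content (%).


Using w = (m_wet - m_dry) / m_dry * 100
m_wet - m_dry = 226.9 - 209.9 = 17.0 g
w = 17.0 / 209.9 * 100
w = 8.1 %


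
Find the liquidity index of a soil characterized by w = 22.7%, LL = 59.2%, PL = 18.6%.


First compute the plasticity index:
PI = LL - PL = 59.2 - 18.6 = 40.6
Then compute the liquidity index:
LI = (w - PL) / PI
LI = (22.7 - 18.6) / 40.6
LI = 0.101


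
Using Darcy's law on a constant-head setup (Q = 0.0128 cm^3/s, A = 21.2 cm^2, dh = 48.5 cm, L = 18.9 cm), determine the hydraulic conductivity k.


Compute hydraulic gradient:
i = dh / L = 48.5 / 18.9 = 2.56614
Then apply Darcy's law:
k = Q / (A * i)
k = 0.0128 / (21.2 * 2.56614)
k = 0.0128 / 54.4021
k = 0.000235 cm/s


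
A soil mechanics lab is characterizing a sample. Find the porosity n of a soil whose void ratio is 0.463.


Using the relation n = e / (1 + e)
n = 0.463 / (1 + 0.463)
n = 0.463 / 1.463
n = 0.3165


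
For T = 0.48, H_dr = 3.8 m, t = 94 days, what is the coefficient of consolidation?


Using cv = T * H_dr^2 / t
H_dr^2 = 3.8^2 = 14.44
cv = 0.48 * 14.44 / 94
cv = 0.07374 m^2/day


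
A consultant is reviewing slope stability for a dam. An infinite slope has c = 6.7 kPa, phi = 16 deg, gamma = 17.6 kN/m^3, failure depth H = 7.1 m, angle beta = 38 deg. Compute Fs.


Using Fs = c / (gamma*H*sin(beta)*cos(beta)) + tan(phi)/tan(beta)
Cohesion contribution = 6.7 / (17.6*7.1*sin(38)*cos(38))
Cohesion contribution = 0.110517
Friction contribution = tan(16)/tan(38) = 0.367017
Fs = 0.110517 + 0.367017
Fs = 0.478


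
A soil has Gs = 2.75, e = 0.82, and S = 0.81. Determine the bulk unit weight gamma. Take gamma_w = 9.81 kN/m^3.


Using gamma = gamma_w * (Gs + S*e) / (1 + e)
Numerator: Gs + S*e = 2.75 + 0.81*0.82 = 3.4142
Denominator: 1 + e = 1 + 0.82 = 1.82
gamma = 9.81 * 3.4142 / 1.82
gamma = 18.403 kN/m^3


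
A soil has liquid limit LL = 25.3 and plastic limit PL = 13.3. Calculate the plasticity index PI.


Using PI = LL - PL
PI = 25.3 - 13.3
PI = 12.0


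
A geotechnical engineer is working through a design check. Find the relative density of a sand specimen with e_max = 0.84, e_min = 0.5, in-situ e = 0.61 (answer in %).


Using Dr = (e_max - e) / (e_max - e_min) * 100
e_max - e = 0.84 - 0.61 = 0.23
e_max - e_min = 0.84 - 0.5 = 0.34
Dr = 0.23 / 0.34 * 100
Dr = 67.65 %


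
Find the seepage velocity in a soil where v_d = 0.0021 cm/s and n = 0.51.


Using v_s = v_d / n
v_s = 0.0021 / 0.51
v_s = 0.00412 cm/s


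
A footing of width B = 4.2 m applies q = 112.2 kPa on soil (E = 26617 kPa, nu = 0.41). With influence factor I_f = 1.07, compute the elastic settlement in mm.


Result: 15.759 mm

Derivation:
Using Se = q * B * (1 - nu^2) * I_f / E
1 - nu^2 = 1 - 0.41^2 = 0.8319
Se = 112.2 * 4.2 * 0.8319 * 1.07 / 26617
Se = 0.015759 m
Convert to mm: Se = 0.015759 * 1000 = 15.759 mm


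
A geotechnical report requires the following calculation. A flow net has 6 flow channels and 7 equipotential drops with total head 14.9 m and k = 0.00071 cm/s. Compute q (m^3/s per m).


Convert k to m/s for unit consistency with H:
k = 0.00071 cm/s = 0.00071 / 100 m/s = 7.1e-06 m/s
Using q = k * H * Nf / Nd
Nf / Nd = 6 / 7 = 0.8571
q = 7.1e-06 * 14.9 * 0.8571
q = 9.068e-05 m^3/s per m


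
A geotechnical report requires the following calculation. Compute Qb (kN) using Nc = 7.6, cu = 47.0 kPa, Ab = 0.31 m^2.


Result: 110.73 kN

Derivation:
Using Qb = Nc * cu * Ab
Qb = 7.6 * 47.0 * 0.31
Qb = 110.73 kN


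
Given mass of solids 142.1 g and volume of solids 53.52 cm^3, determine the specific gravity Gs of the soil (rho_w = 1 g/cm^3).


Using Gs = m_s / (V_s * rho_w)
Since rho_w = 1 g/cm^3:
Gs = 142.1 / 53.52
Gs = 2.655


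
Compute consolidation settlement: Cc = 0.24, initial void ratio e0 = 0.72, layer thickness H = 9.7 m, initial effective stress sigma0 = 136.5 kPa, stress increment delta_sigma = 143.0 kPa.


Using Sc = Cc * H / (1 + e0) * log10((sigma0 + delta_sigma) / sigma0)
Stress ratio = (136.5 + 143.0) / 136.5 = 2.04762
log10(2.04762) = 0.311249
Cc * H / (1 + e0) = 0.24 * 9.7 / (1 + 0.72) = 1.35349
Sc = 1.35349 * 0.311249
Sc = 0.4213 m


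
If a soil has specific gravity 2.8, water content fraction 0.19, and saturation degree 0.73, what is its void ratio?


Using the relation e = Gs * w / S
e = 2.8 * 0.19 / 0.73
e = 0.7288


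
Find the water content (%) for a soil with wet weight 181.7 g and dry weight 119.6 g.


Using w = (m_wet - m_dry) / m_dry * 100
m_wet - m_dry = 181.7 - 119.6 = 62.1 g
w = 62.1 / 119.6 * 100
w = 51.92 %


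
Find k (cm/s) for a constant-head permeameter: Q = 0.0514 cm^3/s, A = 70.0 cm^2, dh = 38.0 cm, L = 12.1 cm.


Result: 0.000234 cm/s

Derivation:
Compute hydraulic gradient:
i = dh / L = 38.0 / 12.1 = 3.1405
Then apply Darcy's law:
k = Q / (A * i)
k = 0.0514 / (70.0 * 3.1405)
k = 0.0514 / 219.835
k = 0.000234 cm/s


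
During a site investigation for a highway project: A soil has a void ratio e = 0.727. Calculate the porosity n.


Using the relation n = e / (1 + e)
n = 0.727 / (1 + 0.727)
n = 0.727 / 1.727
n = 0.421


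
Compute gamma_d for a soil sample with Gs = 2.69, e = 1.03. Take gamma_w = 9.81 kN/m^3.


Result: 12.999 kN/m^3

Derivation:
Using gamma_d = Gs * gamma_w / (1 + e)
gamma_d = 2.69 * 9.81 / (1 + 1.03)
gamma_d = 2.69 * 9.81 / 2.03
gamma_d = 12.999 kN/m^3


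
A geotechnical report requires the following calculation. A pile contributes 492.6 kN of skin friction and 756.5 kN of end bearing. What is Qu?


Result: 1249.1 kN

Derivation:
Using Qu = Qf + Qb
Qu = 492.6 + 756.5
Qu = 1249.1 kN


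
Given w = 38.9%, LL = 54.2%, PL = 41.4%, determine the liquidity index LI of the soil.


Result: -0.195

Derivation:
First compute the plasticity index:
PI = LL - PL = 54.2 - 41.4 = 12.8
Then compute the liquidity index:
LI = (w - PL) / PI
LI = (38.9 - 41.4) / 12.8
LI = -0.195


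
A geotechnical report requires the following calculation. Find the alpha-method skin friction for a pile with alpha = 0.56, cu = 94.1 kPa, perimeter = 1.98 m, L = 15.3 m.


Result: 1596.37 kN

Derivation:
Using Qs = alpha * cu * perimeter * L
Qs = 0.56 * 94.1 * 1.98 * 15.3
Qs = 1596.37 kN


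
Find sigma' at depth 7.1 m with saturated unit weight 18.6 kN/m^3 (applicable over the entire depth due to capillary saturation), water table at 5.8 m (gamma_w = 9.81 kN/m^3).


Total stress = gamma_sat * depth
sigma = 18.6 * 7.1 = 132.06 kPa
Pore water pressure u = gamma_w * (depth - d_wt)
u = 9.81 * (7.1 - 5.8) = 12.753 kPa
Effective stress = sigma - u
sigma' = 132.06 - 12.753 = 119.31 kPa


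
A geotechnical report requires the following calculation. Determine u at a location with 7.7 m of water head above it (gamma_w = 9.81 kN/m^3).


Using u = gamma_w * h_w
u = 9.81 * 7.7
u = 75.54 kPa


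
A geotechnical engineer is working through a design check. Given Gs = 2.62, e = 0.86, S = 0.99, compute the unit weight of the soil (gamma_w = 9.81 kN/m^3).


Using gamma = gamma_w * (Gs + S*e) / (1 + e)
Numerator: Gs + S*e = 2.62 + 0.99*0.86 = 3.4714
Denominator: 1 + e = 1 + 0.86 = 1.86
gamma = 9.81 * 3.4714 / 1.86
gamma = 18.309 kN/m^3


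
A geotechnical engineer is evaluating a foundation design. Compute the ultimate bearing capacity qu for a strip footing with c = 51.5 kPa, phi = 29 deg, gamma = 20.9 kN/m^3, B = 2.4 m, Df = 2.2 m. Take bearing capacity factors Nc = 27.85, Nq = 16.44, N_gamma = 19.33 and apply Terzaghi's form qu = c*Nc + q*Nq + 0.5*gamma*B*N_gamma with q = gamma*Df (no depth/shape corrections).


Result: 2674.98 kPa

Derivation:
Compute qu = c*Nc + gamma*Df*Nq + 0.5*gamma*B*N_gamma
Term 1: 51.5 * 27.85 = 1434.275
Term 2: 20.9 * 2.2 * 16.44 = 755.9112
Term 3: 0.5 * 20.9 * 2.4 * 19.33 = 484.7964
qu = 1434.275 + 755.9112 + 484.7964
qu = 2674.98 kPa


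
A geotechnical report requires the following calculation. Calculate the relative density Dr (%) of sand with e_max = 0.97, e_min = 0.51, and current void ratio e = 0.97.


Result: 0.0 %

Derivation:
Using Dr = (e_max - e) / (e_max - e_min) * 100
e_max - e = 0.97 - 0.97 = 0.0
e_max - e_min = 0.97 - 0.51 = 0.46
Dr = 0.0 / 0.46 * 100
Dr = 0.0 %


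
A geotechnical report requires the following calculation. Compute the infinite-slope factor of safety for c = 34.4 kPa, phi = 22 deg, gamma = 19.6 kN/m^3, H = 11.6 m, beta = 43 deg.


Result: 0.737

Derivation:
Using Fs = c / (gamma*H*sin(beta)*cos(beta)) + tan(phi)/tan(beta)
Cohesion contribution = 34.4 / (19.6*11.6*sin(43)*cos(43))
Cohesion contribution = 0.303343
Friction contribution = tan(22)/tan(43) = 0.433265
Fs = 0.303343 + 0.433265
Fs = 0.737


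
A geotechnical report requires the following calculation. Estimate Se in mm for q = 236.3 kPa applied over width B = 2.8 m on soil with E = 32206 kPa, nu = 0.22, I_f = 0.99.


Using Se = q * B * (1 - nu^2) * I_f / E
1 - nu^2 = 1 - 0.22^2 = 0.9516
Se = 236.3 * 2.8 * 0.9516 * 0.99 / 32206
Se = 0.019354 m
Convert to mm: Se = 0.019354 * 1000 = 19.354 mm


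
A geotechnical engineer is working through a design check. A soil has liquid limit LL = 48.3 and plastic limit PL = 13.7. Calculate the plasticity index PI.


Using PI = LL - PL
PI = 48.3 - 13.7
PI = 34.6


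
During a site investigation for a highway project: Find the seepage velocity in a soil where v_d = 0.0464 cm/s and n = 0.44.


Result: 0.10545 cm/s

Derivation:
Using v_s = v_d / n
v_s = 0.0464 / 0.44
v_s = 0.10545 cm/s


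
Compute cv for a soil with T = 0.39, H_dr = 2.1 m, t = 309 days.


Using cv = T * H_dr^2 / t
H_dr^2 = 2.1^2 = 4.41
cv = 0.39 * 4.41 / 309
cv = 0.00557 m^2/day


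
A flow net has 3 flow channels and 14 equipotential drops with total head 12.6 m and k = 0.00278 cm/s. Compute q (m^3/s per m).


Convert k to m/s for unit consistency with H:
k = 0.00278 cm/s = 0.00278 / 100 m/s = 2.78e-05 m/s
Using q = k * H * Nf / Nd
Nf / Nd = 3 / 14 = 0.2143
q = 2.78e-05 * 12.6 * 0.2143
q = 7.506e-05 m^3/s per m


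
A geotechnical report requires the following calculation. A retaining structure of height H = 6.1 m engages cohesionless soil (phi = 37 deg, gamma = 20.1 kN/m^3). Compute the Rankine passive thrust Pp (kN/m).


Result: 1504.37 kN/m

Derivation:
Compute passive earth pressure coefficient:
Kp = tan^2(45 + phi/2) = tan^2(63.5) = 4.022791
Compute passive force:
Pp = 0.5 * Kp * gamma * H^2
Pp = 0.5 * 4.022791 * 20.1 * 6.1^2
Pp = 1504.37 kN/m


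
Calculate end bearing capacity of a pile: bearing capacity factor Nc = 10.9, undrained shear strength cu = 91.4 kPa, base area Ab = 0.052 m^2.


Result: 51.81 kN

Derivation:
Using Qb = Nc * cu * Ab
Qb = 10.9 * 91.4 * 0.052
Qb = 51.81 kN


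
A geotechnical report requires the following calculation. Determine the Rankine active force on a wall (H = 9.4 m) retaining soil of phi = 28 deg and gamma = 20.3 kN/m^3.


Compute active earth pressure coefficient:
Ka = tan^2(45 - phi/2) = tan^2(31.0) = 0.361033
Compute active force:
Pa = 0.5 * Ka * gamma * H^2
Pa = 0.5 * 0.361033 * 20.3 * 9.4^2
Pa = 323.79 kN/m


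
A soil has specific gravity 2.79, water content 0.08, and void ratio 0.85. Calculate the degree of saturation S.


Using S = Gs * w / e
S = 2.79 * 0.08 / 0.85
S = 0.2626


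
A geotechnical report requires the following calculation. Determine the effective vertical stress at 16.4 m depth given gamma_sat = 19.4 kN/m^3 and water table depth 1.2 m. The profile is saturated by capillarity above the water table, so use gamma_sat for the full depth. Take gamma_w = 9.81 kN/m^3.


Total stress = gamma_sat * depth
sigma = 19.4 * 16.4 = 318.16 kPa
Pore water pressure u = gamma_w * (depth - d_wt)
u = 9.81 * (16.4 - 1.2) = 149.112 kPa
Effective stress = sigma - u
sigma' = 318.16 - 149.112 = 169.05 kPa


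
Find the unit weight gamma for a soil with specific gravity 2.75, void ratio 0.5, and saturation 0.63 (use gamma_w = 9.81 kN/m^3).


Result: 20.045 kN/m^3

Derivation:
Using gamma = gamma_w * (Gs + S*e) / (1 + e)
Numerator: Gs + S*e = 2.75 + 0.63*0.5 = 3.065
Denominator: 1 + e = 1 + 0.5 = 1.5
gamma = 9.81 * 3.065 / 1.5
gamma = 20.045 kN/m^3


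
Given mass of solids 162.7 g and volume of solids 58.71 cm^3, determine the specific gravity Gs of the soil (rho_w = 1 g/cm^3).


Using Gs = m_s / (V_s * rho_w)
Since rho_w = 1 g/cm^3:
Gs = 162.7 / 58.71
Gs = 2.771


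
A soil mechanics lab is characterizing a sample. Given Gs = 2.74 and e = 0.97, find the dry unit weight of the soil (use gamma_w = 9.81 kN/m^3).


Using gamma_d = Gs * gamma_w / (1 + e)
gamma_d = 2.74 * 9.81 / (1 + 0.97)
gamma_d = 2.74 * 9.81 / 1.97
gamma_d = 13.644 kN/m^3


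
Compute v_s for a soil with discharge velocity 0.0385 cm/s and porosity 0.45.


Result: 0.08556 cm/s

Derivation:
Using v_s = v_d / n
v_s = 0.0385 / 0.45
v_s = 0.08556 cm/s


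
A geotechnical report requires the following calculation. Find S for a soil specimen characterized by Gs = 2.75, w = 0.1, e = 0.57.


Using S = Gs * w / e
S = 2.75 * 0.1 / 0.57
S = 0.4825


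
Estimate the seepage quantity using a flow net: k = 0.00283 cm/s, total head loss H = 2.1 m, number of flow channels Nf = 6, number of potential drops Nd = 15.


Result: 2.377e-05 m^3/s per m

Derivation:
Convert k to m/s for unit consistency with H:
k = 0.00283 cm/s = 0.00283 / 100 m/s = 2.83e-05 m/s
Using q = k * H * Nf / Nd
Nf / Nd = 6 / 15 = 0.4
q = 2.83e-05 * 2.1 * 0.4
q = 2.377e-05 m^3/s per m


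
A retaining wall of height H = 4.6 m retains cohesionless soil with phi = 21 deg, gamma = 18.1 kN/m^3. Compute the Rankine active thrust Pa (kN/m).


Compute active earth pressure coefficient:
Ka = tan^2(45 - phi/2) = tan^2(34.5) = 0.472355
Compute active force:
Pa = 0.5 * Ka * gamma * H^2
Pa = 0.5 * 0.472355 * 18.1 * 4.6^2
Pa = 90.46 kN/m


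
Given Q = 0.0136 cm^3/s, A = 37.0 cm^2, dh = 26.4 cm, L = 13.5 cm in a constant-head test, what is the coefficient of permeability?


Compute hydraulic gradient:
i = dh / L = 26.4 / 13.5 = 1.95556
Then apply Darcy's law:
k = Q / (A * i)
k = 0.0136 / (37.0 * 1.95556)
k = 0.0136 / 72.3556
k = 0.000188 cm/s


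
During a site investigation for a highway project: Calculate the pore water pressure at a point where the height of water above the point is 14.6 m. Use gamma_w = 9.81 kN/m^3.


Using u = gamma_w * h_w
u = 9.81 * 14.6
u = 143.23 kPa


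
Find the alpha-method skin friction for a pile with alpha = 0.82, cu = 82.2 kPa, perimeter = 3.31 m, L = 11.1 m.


Using Qs = alpha * cu * perimeter * L
Qs = 0.82 * 82.2 * 3.31 * 11.1
Qs = 2476.49 kN


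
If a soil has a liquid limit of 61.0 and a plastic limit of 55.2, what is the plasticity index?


Using PI = LL - PL
PI = 61.0 - 55.2
PI = 5.8


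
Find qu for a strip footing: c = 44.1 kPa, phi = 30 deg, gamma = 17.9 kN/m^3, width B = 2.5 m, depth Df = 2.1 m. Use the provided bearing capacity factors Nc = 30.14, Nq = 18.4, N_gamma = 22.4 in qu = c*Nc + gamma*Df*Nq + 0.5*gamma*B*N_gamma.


Compute qu = c*Nc + gamma*Df*Nq + 0.5*gamma*B*N_gamma
Term 1: 44.1 * 30.14 = 1329.174
Term 2: 17.9 * 2.1 * 18.4 = 691.656
Term 3: 0.5 * 17.9 * 2.5 * 22.4 = 501.2
qu = 1329.174 + 691.656 + 501.2
qu = 2522.03 kPa


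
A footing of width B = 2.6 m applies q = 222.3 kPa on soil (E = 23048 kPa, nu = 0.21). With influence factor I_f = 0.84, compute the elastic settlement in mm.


Result: 20.136 mm

Derivation:
Using Se = q * B * (1 - nu^2) * I_f / E
1 - nu^2 = 1 - 0.21^2 = 0.9559
Se = 222.3 * 2.6 * 0.9559 * 0.84 / 23048
Se = 0.020136 m
Convert to mm: Se = 0.020136 * 1000 = 20.136 mm


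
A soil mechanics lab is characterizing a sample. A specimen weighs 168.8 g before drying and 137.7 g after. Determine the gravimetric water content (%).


Using w = (m_wet - m_dry) / m_dry * 100
m_wet - m_dry = 168.8 - 137.7 = 31.1 g
w = 31.1 / 137.7 * 100
w = 22.59 %


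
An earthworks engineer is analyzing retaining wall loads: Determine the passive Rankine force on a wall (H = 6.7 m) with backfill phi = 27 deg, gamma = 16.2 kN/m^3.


Compute passive earth pressure coefficient:
Kp = tan^2(45 + phi/2) = tan^2(58.5) = 2.66294
Compute passive force:
Pp = 0.5 * Kp * gamma * H^2
Pp = 0.5 * 2.66294 * 16.2 * 6.7^2
Pp = 968.27 kN/m


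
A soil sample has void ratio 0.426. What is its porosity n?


Using the relation n = e / (1 + e)
n = 0.426 / (1 + 0.426)
n = 0.426 / 1.426
n = 0.2987


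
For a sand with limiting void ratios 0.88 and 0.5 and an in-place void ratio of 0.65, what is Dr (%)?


Using Dr = (e_max - e) / (e_max - e_min) * 100
e_max - e = 0.88 - 0.65 = 0.23
e_max - e_min = 0.88 - 0.5 = 0.38
Dr = 0.23 / 0.38 * 100
Dr = 60.53 %


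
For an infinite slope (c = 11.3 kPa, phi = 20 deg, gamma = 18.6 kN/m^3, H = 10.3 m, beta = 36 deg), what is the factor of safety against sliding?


Using Fs = c / (gamma*H*sin(beta)*cos(beta)) + tan(phi)/tan(beta)
Cohesion contribution = 11.3 / (18.6*10.3*sin(36)*cos(36))
Cohesion contribution = 0.124037
Friction contribution = tan(20)/tan(36) = 0.500962
Fs = 0.124037 + 0.500962
Fs = 0.625


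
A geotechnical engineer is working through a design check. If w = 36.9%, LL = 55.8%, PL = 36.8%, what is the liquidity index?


First compute the plasticity index:
PI = LL - PL = 55.8 - 36.8 = 19.0
Then compute the liquidity index:
LI = (w - PL) / PI
LI = (36.9 - 36.8) / 19.0
LI = 0.005


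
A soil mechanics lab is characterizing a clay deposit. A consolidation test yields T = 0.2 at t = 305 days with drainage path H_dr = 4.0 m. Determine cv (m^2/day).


Using cv = T * H_dr^2 / t
H_dr^2 = 4.0^2 = 16.0
cv = 0.2 * 16.0 / 305
cv = 0.01049 m^2/day


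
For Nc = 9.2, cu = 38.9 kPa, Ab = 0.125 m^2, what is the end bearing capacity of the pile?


Using Qb = Nc * cu * Ab
Qb = 9.2 * 38.9 * 0.125
Qb = 44.73 kN


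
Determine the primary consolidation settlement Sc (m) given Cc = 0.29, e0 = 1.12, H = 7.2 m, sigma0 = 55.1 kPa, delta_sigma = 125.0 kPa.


Using Sc = Cc * H / (1 + e0) * log10((sigma0 + delta_sigma) / sigma0)
Stress ratio = (55.1 + 125.0) / 55.1 = 3.2686
log10(3.2686) = 0.514362
Cc * H / (1 + e0) = 0.29 * 7.2 / (1 + 1.12) = 0.984906
Sc = 0.984906 * 0.514362
Sc = 0.5066 m


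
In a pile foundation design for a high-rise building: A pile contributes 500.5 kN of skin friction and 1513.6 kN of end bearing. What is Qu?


Using Qu = Qf + Qb
Qu = 500.5 + 1513.6
Qu = 2014.1 kN


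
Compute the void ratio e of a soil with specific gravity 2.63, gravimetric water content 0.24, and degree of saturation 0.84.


Using the relation e = Gs * w / S
e = 2.63 * 0.24 / 0.84
e = 0.7514


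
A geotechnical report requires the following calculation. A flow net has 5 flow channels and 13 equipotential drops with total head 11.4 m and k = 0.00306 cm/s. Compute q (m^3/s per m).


Convert k to m/s for unit consistency with H:
k = 0.00306 cm/s = 0.00306 / 100 m/s = 3.06e-05 m/s
Using q = k * H * Nf / Nd
Nf / Nd = 5 / 13 = 0.3846
q = 3.06e-05 * 11.4 * 0.3846
q = 0.0001342 m^3/s per m


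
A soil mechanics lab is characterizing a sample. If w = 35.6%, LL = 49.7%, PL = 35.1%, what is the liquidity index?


Result: 0.034

Derivation:
First compute the plasticity index:
PI = LL - PL = 49.7 - 35.1 = 14.6
Then compute the liquidity index:
LI = (w - PL) / PI
LI = (35.6 - 35.1) / 14.6
LI = 0.034


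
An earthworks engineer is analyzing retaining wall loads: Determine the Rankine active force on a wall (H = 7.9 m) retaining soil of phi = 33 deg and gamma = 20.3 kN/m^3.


Compute active earth pressure coefficient:
Ka = tan^2(45 - phi/2) = tan^2(28.5) = 0.294801
Compute active force:
Pa = 0.5 * Ka * gamma * H^2
Pa = 0.5 * 0.294801 * 20.3 * 7.9^2
Pa = 186.75 kN/m


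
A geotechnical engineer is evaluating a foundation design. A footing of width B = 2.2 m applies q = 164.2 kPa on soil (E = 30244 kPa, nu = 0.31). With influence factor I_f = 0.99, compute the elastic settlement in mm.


Using Se = q * B * (1 - nu^2) * I_f / E
1 - nu^2 = 1 - 0.31^2 = 0.9039
Se = 164.2 * 2.2 * 0.9039 * 0.99 / 30244
Se = 0.010688 m
Convert to mm: Se = 0.010688 * 1000 = 10.688 mm


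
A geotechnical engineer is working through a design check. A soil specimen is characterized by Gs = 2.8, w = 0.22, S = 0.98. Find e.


Using the relation e = Gs * w / S
e = 2.8 * 0.22 / 0.98
e = 0.6286


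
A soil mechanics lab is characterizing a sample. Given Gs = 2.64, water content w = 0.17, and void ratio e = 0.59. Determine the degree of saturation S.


Using S = Gs * w / e
S = 2.64 * 0.17 / 0.59
S = 0.7607


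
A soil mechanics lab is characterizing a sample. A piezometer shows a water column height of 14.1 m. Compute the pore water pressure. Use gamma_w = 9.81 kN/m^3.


Using u = gamma_w * h_w
u = 9.81 * 14.1
u = 138.32 kPa


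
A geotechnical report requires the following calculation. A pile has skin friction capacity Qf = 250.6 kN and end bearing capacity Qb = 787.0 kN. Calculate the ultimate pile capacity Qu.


Using Qu = Qf + Qb
Qu = 250.6 + 787.0
Qu = 1037.6 kN


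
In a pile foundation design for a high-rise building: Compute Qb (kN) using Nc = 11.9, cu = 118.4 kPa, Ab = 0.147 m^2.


Using Qb = Nc * cu * Ab
Qb = 11.9 * 118.4 * 0.147
Qb = 207.12 kN


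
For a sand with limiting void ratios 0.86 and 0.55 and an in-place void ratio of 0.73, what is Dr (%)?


Result: 41.94 %

Derivation:
Using Dr = (e_max - e) / (e_max - e_min) * 100
e_max - e = 0.86 - 0.73 = 0.13
e_max - e_min = 0.86 - 0.55 = 0.31
Dr = 0.13 / 0.31 * 100
Dr = 41.94 %


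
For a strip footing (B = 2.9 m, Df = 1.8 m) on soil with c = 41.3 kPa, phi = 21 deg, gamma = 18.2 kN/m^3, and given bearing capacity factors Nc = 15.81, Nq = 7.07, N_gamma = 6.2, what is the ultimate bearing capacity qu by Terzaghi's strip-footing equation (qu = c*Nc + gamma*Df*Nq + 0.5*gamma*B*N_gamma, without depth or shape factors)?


Result: 1048.18 kPa

Derivation:
Compute qu = c*Nc + gamma*Df*Nq + 0.5*gamma*B*N_gamma
Term 1: 41.3 * 15.81 = 652.953
Term 2: 18.2 * 1.8 * 7.07 = 231.6132
Term 3: 0.5 * 18.2 * 2.9 * 6.2 = 163.618
qu = 652.953 + 231.6132 + 163.618
qu = 1048.18 kPa


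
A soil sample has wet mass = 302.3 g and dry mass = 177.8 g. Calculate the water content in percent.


Result: 70.02 %

Derivation:
Using w = (m_wet - m_dry) / m_dry * 100
m_wet - m_dry = 302.3 - 177.8 = 124.5 g
w = 124.5 / 177.8 * 100
w = 70.02 %


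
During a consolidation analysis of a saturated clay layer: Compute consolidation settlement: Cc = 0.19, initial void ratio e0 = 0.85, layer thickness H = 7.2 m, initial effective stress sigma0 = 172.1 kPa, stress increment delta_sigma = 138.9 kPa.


Using Sc = Cc * H / (1 + e0) * log10((sigma0 + delta_sigma) / sigma0)
Stress ratio = (172.1 + 138.9) / 172.1 = 1.80709
log10(1.80709) = 0.25698
Cc * H / (1 + e0) = 0.19 * 7.2 / (1 + 0.85) = 0.739459
Sc = 0.739459 * 0.25698
Sc = 0.19 m


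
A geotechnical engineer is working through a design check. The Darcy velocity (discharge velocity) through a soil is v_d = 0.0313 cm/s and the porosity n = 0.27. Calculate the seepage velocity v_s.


Result: 0.11593 cm/s

Derivation:
Using v_s = v_d / n
v_s = 0.0313 / 0.27
v_s = 0.11593 cm/s


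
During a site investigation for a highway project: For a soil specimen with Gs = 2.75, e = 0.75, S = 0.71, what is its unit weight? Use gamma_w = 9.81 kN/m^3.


Using gamma = gamma_w * (Gs + S*e) / (1 + e)
Numerator: Gs + S*e = 2.75 + 0.71*0.75 = 3.2825
Denominator: 1 + e = 1 + 0.75 = 1.75
gamma = 9.81 * 3.2825 / 1.75
gamma = 18.401 kN/m^3


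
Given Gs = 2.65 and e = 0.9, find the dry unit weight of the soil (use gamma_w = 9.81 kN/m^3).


Result: 13.682 kN/m^3

Derivation:
Using gamma_d = Gs * gamma_w / (1 + e)
gamma_d = 2.65 * 9.81 / (1 + 0.9)
gamma_d = 2.65 * 9.81 / 1.9
gamma_d = 13.682 kN/m^3


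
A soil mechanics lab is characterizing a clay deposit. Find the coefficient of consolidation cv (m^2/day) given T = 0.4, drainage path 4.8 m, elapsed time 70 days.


Result: 0.13166 m^2/day

Derivation:
Using cv = T * H_dr^2 / t
H_dr^2 = 4.8^2 = 23.04
cv = 0.4 * 23.04 / 70
cv = 0.13166 m^2/day


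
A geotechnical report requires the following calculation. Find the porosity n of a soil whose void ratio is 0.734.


Result: 0.4233

Derivation:
Using the relation n = e / (1 + e)
n = 0.734 / (1 + 0.734)
n = 0.734 / 1.734
n = 0.4233


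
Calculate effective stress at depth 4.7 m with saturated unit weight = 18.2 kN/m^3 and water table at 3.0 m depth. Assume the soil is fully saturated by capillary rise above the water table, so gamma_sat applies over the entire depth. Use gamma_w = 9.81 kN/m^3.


Total stress = gamma_sat * depth
sigma = 18.2 * 4.7 = 85.54 kPa
Pore water pressure u = gamma_w * (depth - d_wt)
u = 9.81 * (4.7 - 3.0) = 16.677 kPa
Effective stress = sigma - u
sigma' = 85.54 - 16.677 = 68.86 kPa


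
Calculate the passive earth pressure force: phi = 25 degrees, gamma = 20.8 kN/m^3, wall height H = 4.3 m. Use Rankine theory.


Compute passive earth pressure coefficient:
Kp = tan^2(45 + phi/2) = tan^2(57.5) = 2.463913
Compute passive force:
Pp = 0.5 * Kp * gamma * H^2
Pp = 0.5 * 2.463913 * 20.8 * 4.3^2
Pp = 473.8 kN/m


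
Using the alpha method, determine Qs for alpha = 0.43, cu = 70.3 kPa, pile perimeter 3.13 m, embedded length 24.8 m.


Result: 2346.5 kN

Derivation:
Using Qs = alpha * cu * perimeter * L
Qs = 0.43 * 70.3 * 3.13 * 24.8
Qs = 2346.5 kN


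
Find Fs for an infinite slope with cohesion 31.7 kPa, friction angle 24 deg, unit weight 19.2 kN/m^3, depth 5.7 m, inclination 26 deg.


Result: 1.648

Derivation:
Using Fs = c / (gamma*H*sin(beta)*cos(beta)) + tan(phi)/tan(beta)
Cohesion contribution = 31.7 / (19.2*5.7*sin(26)*cos(26))
Cohesion contribution = 0.735159
Friction contribution = tan(24)/tan(26) = 0.912854
Fs = 0.735159 + 0.912854
Fs = 1.648


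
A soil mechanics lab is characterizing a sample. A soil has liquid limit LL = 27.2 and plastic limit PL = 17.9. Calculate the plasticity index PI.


Using PI = LL - PL
PI = 27.2 - 17.9
PI = 9.3


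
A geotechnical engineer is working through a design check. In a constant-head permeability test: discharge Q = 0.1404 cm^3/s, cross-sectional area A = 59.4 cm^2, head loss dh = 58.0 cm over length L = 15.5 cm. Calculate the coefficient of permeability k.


Compute hydraulic gradient:
i = dh / L = 58.0 / 15.5 = 3.74194
Then apply Darcy's law:
k = Q / (A * i)
k = 0.1404 / (59.4 * 3.74194)
k = 0.1404 / 222.271
k = 0.000632 cm/s


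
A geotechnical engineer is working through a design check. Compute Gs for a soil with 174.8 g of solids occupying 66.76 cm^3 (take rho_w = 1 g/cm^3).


Using Gs = m_s / (V_s * rho_w)
Since rho_w = 1 g/cm^3:
Gs = 174.8 / 66.76
Gs = 2.618


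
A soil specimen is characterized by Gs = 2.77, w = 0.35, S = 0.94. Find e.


Result: 1.0314

Derivation:
Using the relation e = Gs * w / S
e = 2.77 * 0.35 / 0.94
e = 1.0314


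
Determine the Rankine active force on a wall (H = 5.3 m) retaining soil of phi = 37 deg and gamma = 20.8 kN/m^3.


Compute active earth pressure coefficient:
Ka = tan^2(45 - phi/2) = tan^2(26.5) = 0.248584
Compute active force:
Pa = 0.5 * Ka * gamma * H^2
Pa = 0.5 * 0.248584 * 20.8 * 5.3^2
Pa = 72.62 kN/m


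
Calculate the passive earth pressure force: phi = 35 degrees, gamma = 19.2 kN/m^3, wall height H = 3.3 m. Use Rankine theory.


Result: 385.79 kN/m

Derivation:
Compute passive earth pressure coefficient:
Kp = tan^2(45 + phi/2) = tan^2(62.5) = 3.690172
Compute passive force:
Pp = 0.5 * Kp * gamma * H^2
Pp = 0.5 * 3.690172 * 19.2 * 3.3^2
Pp = 385.79 kN/m


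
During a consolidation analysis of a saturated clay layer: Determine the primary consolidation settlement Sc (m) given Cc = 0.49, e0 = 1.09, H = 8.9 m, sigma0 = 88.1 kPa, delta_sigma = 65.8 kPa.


Using Sc = Cc * H / (1 + e0) * log10((sigma0 + delta_sigma) / sigma0)
Stress ratio = (88.1 + 65.8) / 88.1 = 1.74688
log10(1.74688) = 0.242263
Cc * H / (1 + e0) = 0.49 * 8.9 / (1 + 1.09) = 2.0866
Sc = 2.0866 * 0.242263
Sc = 0.5055 m


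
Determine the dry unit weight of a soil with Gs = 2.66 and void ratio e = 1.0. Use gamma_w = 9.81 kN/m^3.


Result: 13.047 kN/m^3

Derivation:
Using gamma_d = Gs * gamma_w / (1 + e)
gamma_d = 2.66 * 9.81 / (1 + 1.0)
gamma_d = 2.66 * 9.81 / 2.0
gamma_d = 13.047 kN/m^3


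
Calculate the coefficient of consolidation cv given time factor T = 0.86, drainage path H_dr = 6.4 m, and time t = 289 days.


Using cv = T * H_dr^2 / t
H_dr^2 = 6.4^2 = 40.96
cv = 0.86 * 40.96 / 289
cv = 0.12189 m^2/day


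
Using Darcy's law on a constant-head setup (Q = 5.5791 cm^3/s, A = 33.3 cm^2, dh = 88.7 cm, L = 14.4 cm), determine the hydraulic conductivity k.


Result: 0.027199 cm/s

Derivation:
Compute hydraulic gradient:
i = dh / L = 88.7 / 14.4 = 6.15972
Then apply Darcy's law:
k = Q / (A * i)
k = 5.5791 / (33.3 * 6.15972)
k = 5.5791 / 205.119
k = 0.027199 cm/s


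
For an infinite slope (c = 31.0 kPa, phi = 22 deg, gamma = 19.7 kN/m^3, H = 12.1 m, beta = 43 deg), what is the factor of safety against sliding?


Result: 0.694

Derivation:
Using Fs = c / (gamma*H*sin(beta)*cos(beta)) + tan(phi)/tan(beta)
Cohesion contribution = 31.0 / (19.7*12.1*sin(43)*cos(43))
Cohesion contribution = 0.260735
Friction contribution = tan(22)/tan(43) = 0.433265
Fs = 0.260735 + 0.433265
Fs = 0.694


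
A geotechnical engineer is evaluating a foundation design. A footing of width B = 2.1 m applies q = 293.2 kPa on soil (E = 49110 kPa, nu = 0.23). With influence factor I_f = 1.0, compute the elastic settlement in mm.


Using Se = q * B * (1 - nu^2) * I_f / E
1 - nu^2 = 1 - 0.23^2 = 0.9471
Se = 293.2 * 2.1 * 0.9471 * 1.0 / 49110
Se = 0.011874 m
Convert to mm: Se = 0.011874 * 1000 = 11.874 mm


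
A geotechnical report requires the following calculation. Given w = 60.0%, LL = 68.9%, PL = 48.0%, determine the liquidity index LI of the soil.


First compute the plasticity index:
PI = LL - PL = 68.9 - 48.0 = 20.9
Then compute the liquidity index:
LI = (w - PL) / PI
LI = (60.0 - 48.0) / 20.9
LI = 0.574


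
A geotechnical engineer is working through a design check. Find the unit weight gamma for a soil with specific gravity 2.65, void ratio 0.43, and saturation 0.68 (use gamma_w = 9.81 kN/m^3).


Using gamma = gamma_w * (Gs + S*e) / (1 + e)
Numerator: Gs + S*e = 2.65 + 0.68*0.43 = 2.9424
Denominator: 1 + e = 1 + 0.43 = 1.43
gamma = 9.81 * 2.9424 / 1.43
gamma = 20.185 kN/m^3


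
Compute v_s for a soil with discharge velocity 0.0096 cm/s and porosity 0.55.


Using v_s = v_d / n
v_s = 0.0096 / 0.55
v_s = 0.01745 cm/s


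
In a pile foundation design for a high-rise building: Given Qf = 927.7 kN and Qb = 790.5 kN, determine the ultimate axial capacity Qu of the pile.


Using Qu = Qf + Qb
Qu = 927.7 + 790.5
Qu = 1718.2 kN


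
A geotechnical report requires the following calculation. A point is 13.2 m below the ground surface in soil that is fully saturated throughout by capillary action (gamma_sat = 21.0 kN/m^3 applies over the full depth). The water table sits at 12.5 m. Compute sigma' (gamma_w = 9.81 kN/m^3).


Total stress = gamma_sat * depth
sigma = 21.0 * 13.2 = 277.2 kPa
Pore water pressure u = gamma_w * (depth - d_wt)
u = 9.81 * (13.2 - 12.5) = 6.867 kPa
Effective stress = sigma - u
sigma' = 277.2 - 6.867 = 270.33 kPa
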